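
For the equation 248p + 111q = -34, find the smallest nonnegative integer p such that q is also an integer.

67

gcd(248, 111) = 1  (248 = 2×111 + 26, 111 = 4×26 + 7, 26 = 3×7 + 5, 7 = 1×5 + 2, 5 = 2×2 + 1, 2 = 2×1).
1 divides -34, so solutions exist.
Back-substituting, 248×(47) + 111×(-105) = 1.
Scale by -34/1 = -34: (p₀, q₀) = (-1598, 3570).
General solution: p = -1598 + 111t, q = 3570 - 248t for integer t.
p ≥ 0: smallest is -1598 mod 111 = 67 (at t = 15), with q = -150.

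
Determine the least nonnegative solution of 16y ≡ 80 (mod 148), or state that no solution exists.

5

gcd(148, 16) = 4.
4 divides 80, so solutions exist.
By Bézout, 16×(-9) + 148×(1) = 4.
So 16×(-9) ≡ 4 (mod 148); multiply by 20: y ≡ -180 (mod 37).
Smallest nonnegative: y = -180 mod 37 = 5.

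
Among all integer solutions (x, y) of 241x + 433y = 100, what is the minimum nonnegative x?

225

gcd(433, 241) = 1  (433 = 1·241 + 192, 241 = 1·192 + 49, 192 = 3·49 + 45, 49 = 1·45 + 4, 45 = 11·4 + 1, 4 = 4·1).
1 divides 100, so solutions exist.
Back-substituting, 241·(-106) + 433·(59) = 1.
Scale by 100/1 = 100: (x₀, y₀) = (-10600, 5900).
General solution: x = -10600 + 433t, y = 5900 - 241t for integer t.
x ≥ 0: smallest is -10600 mod 433 = 225 (at t = 25), with y = -125.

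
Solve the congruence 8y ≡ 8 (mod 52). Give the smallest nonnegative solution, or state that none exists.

gcd(52, 8) = 4.
4 divides 8, so solutions exist.
By Bézout, 8·(-6) + 52·(1) = 4.
So 8·(-6) ≡ 4 (mod 52); multiply by 2: y ≡ -12 (mod 13).
Smallest nonnegative: y = -12 mod 13 = 1.

1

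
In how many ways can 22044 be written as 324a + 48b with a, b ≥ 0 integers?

17

gcd(324, 48) = 12.
By Bézout, 324*(-1) + 48*(7) = 12.
One solution: (3, 439).
General: a = 3 + 4t, b = 439 - 27t.
a ≥ 0 ⇒ t ≥ 0; b ≥ 0 ⇒ t ≤ 16. So t ∈ [0, 16]: 17 solutions.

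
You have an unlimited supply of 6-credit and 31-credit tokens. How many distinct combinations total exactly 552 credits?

Need nonnegative integers with 6j + 31k = 552.
gcd(6, 31) = 1, and 6·(-5) + 31·(1) = 1.
So (j₀, k₀) = (-2760, 552); general j = -2760 + 31t, k = 552 - 6t.
j ≥ 0 ⇒ t ≥ 90; k ≥ 0 ⇒ t ≤ 92. That's 3 values of t.

3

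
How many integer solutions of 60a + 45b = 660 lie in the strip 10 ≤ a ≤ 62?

gcd(60, 45) = 15.
By Bézout, 60*(1) + 45*(-1) = 15.
Particular solution: (2, 12).
General solution: a = 2 + 3t, b = 12 - 4t for integer t.
10 ≤ 2 + 3t ≤ 62 gives t ∈ [3, 20], which is 18 values.

18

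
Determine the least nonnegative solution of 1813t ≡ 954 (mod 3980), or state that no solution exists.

gcd(3980, 1813):
  3980 = 2×1813 + 354
  1813 = 5×354 + 43
  354 = 8×43 + 10
  43 = 4×10 + 3
  10 = 3×3 + 1
  3 = 3×1
so gcd(3980, 1813) = 1.
1 divides 954, so solutions exist.
Back-substitute for Bézout coefficients:
  1 = 10 - 3×3
  ... = 1813×(-1203) + 3980×(548)
So 1813×(-1203) ≡ 1 (mod 3980); multiply by 954: t ≡ -1147662 (mod 3980).
Smallest nonnegative: t = -1147662 mod 3980 = 2558.

2558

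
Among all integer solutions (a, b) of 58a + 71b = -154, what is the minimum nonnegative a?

61

gcd(71, 58):
  71 = 1*58 + 13
  58 = 4*13 + 6
  13 = 2*6 + 1
  6 = 6*1
so gcd(71, 58) = 1.
1 divides -154, so solutions exist.
Back-substitute for Bézout coefficients:
  1 = 13 - 2*6
  ... = 58*(-11) + 71*(9)
Scale by -154/1 = -154: (a₀, b₀) = (1694, -1386).
General solution: a = 1694 + 71t, b = -1386 - 58t for integer t.
a ≥ 0: smallest is 1694 mod 71 = 61 (at t = -23), with b = -52.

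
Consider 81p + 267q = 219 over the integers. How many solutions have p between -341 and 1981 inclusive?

26

gcd(267, 81) = 3.
By Bézout, 81·(33) + 267·(-10) = 3.
Particular solution: (6, -1).
General solution: p = 6 + 89t, q = -1 - 27t for integer t.
-341 ≤ 6 + 89t ≤ 1981 gives t ∈ [-3, 22], which is 26 values.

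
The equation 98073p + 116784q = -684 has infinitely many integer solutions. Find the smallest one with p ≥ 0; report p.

12820

gcd(116784, 98073) = 9  (116784 = 1*98073 + 18711, 98073 = 5*18711 + 4518, 18711 = 4*4518 + 639, 4518 = 7*639 + 45, 639 = 14*45 + 9, 45 = 5*9).
9 divides -684, so solutions exist.
Back-substituting, 98073*(-2559) + 116784*(2149) = 9.
Scale by -684/9 = -76: (p₀, q₀) = (194484, -163324).
General solution: p = 194484 + 12976t, q = -163324 - 10897t for integer t.
p ≥ 0: smallest is 194484 mod 12976 = 12820 (at t = -14), with q = -10766.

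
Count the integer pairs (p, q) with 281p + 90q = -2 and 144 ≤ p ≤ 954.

9

gcd(281, 90) = 1.
By Bézout, 281×(41) + 90×(-128) = 1.
Particular solution: (8, -25).
General solution: p = 8 + 90t, q = -25 - 281t for integer t.
144 ≤ 8 + 90t ≤ 954 gives t ∈ [2, 10], which is 9 values.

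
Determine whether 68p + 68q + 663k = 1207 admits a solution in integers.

yes

gcd(68, 68) = 68  (68 = 1*68).
gcd(68, 663) = 17.
17 divides 1207, so integer solutions exist.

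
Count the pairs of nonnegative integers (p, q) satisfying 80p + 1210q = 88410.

10

gcd(1210, 80) = 10.
By Bézout, 80×(-15) + 1210×(1) = 10.
One solution: (1, 73).
General: p = 1 + 121t, q = 73 - 8t.
p ≥ 0 ⇒ t ≥ 0; q ≥ 0 ⇒ t ≤ 9. So t ∈ [0, 9]: 10 solutions.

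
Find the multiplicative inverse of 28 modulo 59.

gcd(59, 28):
  59 = 2·28 + 3
  28 = 9·3 + 1
  3 = 3·1
so gcd(59, 28) = 1.
Back-substitute for Bézout coefficients:
  1 = 28 - 9·3
  ... = 28·(19) + 59·(-9)
So 28·19 ≡ 1 (mod 59), and 19 mod 59 = 19.

19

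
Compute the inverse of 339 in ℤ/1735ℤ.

gcd(1735, 339):
  1735 = 5×339 + 40
  339 = 8×40 + 19
  40 = 2×19 + 2
  19 = 9×2 + 1
  2 = 2×1
so gcd(1735, 339) = 1.
Back-substitute for Bézout coefficients:
  1 = 19 - 9×2
  ... = 339×(824) + 1735×(-161)
So 339×824 ≡ 1 (mod 1735), and 824 mod 1735 = 824.

824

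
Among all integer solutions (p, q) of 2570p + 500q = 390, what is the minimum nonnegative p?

gcd(2570, 500):
  2570 = 5×500 + 70
  500 = 7×70 + 10
  70 = 7×10
so gcd(2570, 500) = 10.
10 divides 390, so solutions exist.
Back-substitute for Bézout coefficients:
  10 = 500 - 7×70
  ... = 2570×(-7) + 500×(36)
Scale by 390/10 = 39: (p₀, q₀) = (-273, 1404).
General solution: p = -273 + 50t, q = 1404 - 257t for integer t.
p ≥ 0: smallest is -273 mod 50 = 27 (at t = 6), with q = -138.

27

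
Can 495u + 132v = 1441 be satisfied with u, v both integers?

gcd(495, 132) = 33  (495 = 3*132 + 99, 132 = 1*99 + 33, 99 = 3*33).
33 does not divide 1441 (remainder 22), so no integer solutions.

no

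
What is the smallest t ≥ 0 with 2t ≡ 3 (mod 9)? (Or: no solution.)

6

gcd(9, 2) = 1.
1 divides 3, so solutions exist.
By Bézout, 2×(-4) + 9×(1) = 1.
So 2×(-4) ≡ 1 (mod 9); multiply by 3: t ≡ -12 (mod 9).
Smallest nonnegative: t = -12 mod 9 = 6.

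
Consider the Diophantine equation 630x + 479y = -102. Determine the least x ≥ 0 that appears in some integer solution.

gcd(630, 479) = 1.
1 divides -102, so solutions exist.
By Bézout, 630×(92) + 479×(-121) = 1.
Scale by -102/1 = -102: (x₀, y₀) = (-9384, 12342).
General solution: x = -9384 + 479t, y = 12342 - 630t for integer t.
x ≥ 0: smallest is -9384 mod 479 = 196 (at t = 20), with y = -258.

196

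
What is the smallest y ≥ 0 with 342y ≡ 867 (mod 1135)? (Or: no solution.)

351

gcd(1135, 342) = 1.
1 divides 867, so solutions exist.
By Bézout, 342·(-302) + 1135·(91) = 1.
So 342·(-302) ≡ 1 (mod 1135); multiply by 867: y ≡ -261834 (mod 1135).
Smallest nonnegative: y = -261834 mod 1135 = 351.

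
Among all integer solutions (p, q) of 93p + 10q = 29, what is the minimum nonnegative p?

gcd(93, 10) = 1  (93 = 9·10 + 3, 10 = 3·3 + 1, 3 = 3·1).
1 divides 29, so solutions exist.
Back-substituting, 93·(-3) + 10·(28) = 1.
Scale by 29/1 = 29: (p₀, q₀) = (-87, 812).
General solution: p = -87 + 10t, q = 812 - 93t for integer t.
p ≥ 0: smallest is -87 mod 10 = 3 (at t = 9), with q = -25.

3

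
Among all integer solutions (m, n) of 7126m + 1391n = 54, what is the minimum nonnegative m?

586

gcd(7126, 1391) = 1  (7126 = 5·1391 + 171, 1391 = 8·171 + 23, 171 = 7·23 + 10, 23 = 2·10 + 3, 10 = 3·3 + 1, 3 = 3·1).
1 divides 54, so solutions exist.
Back-substituting, 7126·(423) + 1391·(-2167) = 1.
Scale by 54/1 = 54: (m₀, n₀) = (22842, -117018).
General solution: m = 22842 + 1391t, n = -117018 - 7126t for integer t.
m ≥ 0: smallest is 22842 mod 1391 = 586 (at t = -16), with n = -3002.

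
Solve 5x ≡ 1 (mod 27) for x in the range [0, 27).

11

gcd(27, 5) = 1  (27 = 5·5 + 2, 5 = 2·2 + 1, 2 = 2·1).
Back-substituting, 5·(11) + 27·(-2) = 1.
So 5·11 ≡ 1 (mod 27), and 11 mod 27 = 11.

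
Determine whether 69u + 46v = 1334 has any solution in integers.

gcd(69, 46):
  69 = 1*46 + 23
  46 = 2*23
so gcd(69, 46) = 23.
23 divides 1334, so integer solutions exist.

yes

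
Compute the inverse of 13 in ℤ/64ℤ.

gcd(64, 13) = 1  (64 = 4*13 + 12, 13 = 1*12 + 1, 12 = 12*1).
Back-substituting, 13*(5) + 64*(-1) = 1.
So 13*5 ≡ 1 (mod 64), and 5 mod 64 = 5.

5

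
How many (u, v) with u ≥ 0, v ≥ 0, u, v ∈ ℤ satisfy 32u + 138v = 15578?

7

gcd(138, 32) = 2.
By Bézout, 32×(13) + 138×(-3) = 2.
One solution: (34, 105).
General: u = 34 + 69t, v = 105 - 16t.
u ≥ 0 ⇒ t ≥ 0; v ≥ 0 ⇒ t ≤ 6. So t ∈ [0, 6]: 7 solutions.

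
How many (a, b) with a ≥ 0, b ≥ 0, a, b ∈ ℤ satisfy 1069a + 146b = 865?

0

gcd(1069, 146):
  1069 = 7·146 + 47
  146 = 3·47 + 5
  47 = 9·5 + 2
  5 = 2·2 + 1
  2 = 2·1
so gcd(1069, 146) = 1.
Back-substitute for Bézout coefficients:
  1 = 5 - 2·2
  ... = 1069·(-59) + 146·(432)
Scale by 865: one solution is (-51035, 373680). Reduce a mod 146: (65, -470).
General: a = 65 + 146t, b = -470 - 1069t.
a ≥ 0 ⇒ t ≥ 0; b ≥ 0 ⇒ t ≤ -1. So t ∈ [0, -1]: 0 solutions.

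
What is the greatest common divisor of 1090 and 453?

gcd(1090, 453) = 1  (1090 = 2·453 + 184, 453 = 2·184 + 85, 184 = 2·85 + 14, 85 = 6·14 + 1, 14 = 14·1).

1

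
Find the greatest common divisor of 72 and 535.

gcd(535, 72) = 1  (535 = 7*72 + 31, 72 = 2*31 + 10, 31 = 3*10 + 1, 10 = 10*1).

1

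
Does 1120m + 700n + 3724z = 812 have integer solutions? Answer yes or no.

gcd(1120, 700):
  1120 = 1·700 + 420
  700 = 1·420 + 280
  420 = 1·280 + 140
  280 = 2·140
so gcd(1120, 700) = 140.
gcd(140, 3724) = 28.
28 divides 812, so integer solutions exist.

yes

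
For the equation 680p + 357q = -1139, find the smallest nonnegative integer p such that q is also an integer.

2

gcd(680, 357):
  680 = 1×357 + 323
  357 = 1×323 + 34
  323 = 9×34 + 17
  34 = 2×17
so gcd(680, 357) = 17.
17 divides -1139, so solutions exist.
Back-substitute for Bézout coefficients:
  17 = 323 - 9×34
  ... = 680×(10) + 357×(-19)
Scale by -1139/17 = -67: (p₀, q₀) = (-670, 1273).
General solution: p = -670 + 21t, q = 1273 - 40t for integer t.
p ≥ 0: smallest is -670 mod 21 = 2 (at t = 32), with q = -7.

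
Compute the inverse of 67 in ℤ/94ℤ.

gcd(94, 67) = 1  (94 = 1*67 + 27, 67 = 2*27 + 13, 27 = 2*13 + 1, 13 = 13*1).
Back-substituting, 67*(-7) + 94*(5) = 1.
So 67*-7 ≡ 1 (mod 94), and -7 mod 94 = 87.

87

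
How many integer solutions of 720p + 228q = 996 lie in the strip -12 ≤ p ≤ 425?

gcd(720, 228):
  720 = 3·228 + 36
  228 = 6·36 + 12
  36 = 3·12
so gcd(720, 228) = 12.
Back-substitute for Bézout coefficients:
  12 = 228 - 6·36
  ... = 720·(-6) + 228·(19)
Scale by 83: particular solution (-498, 1577); reduce p mod 19: (15, -43).
General solution: p = 15 + 19t, q = -43 - 60t for integer t.
-12 ≤ 15 + 19t ≤ 425 gives t ∈ [-1, 21], which is 23 values.

23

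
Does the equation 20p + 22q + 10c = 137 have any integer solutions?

no

gcd(22, 20) = 2  (22 = 1·20 + 2, 20 = 10·2).
gcd(2, 10) = 2.
2 does not divide 137 (remainder 1), so no integer solutions.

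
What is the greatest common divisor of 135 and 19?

gcd(135, 19):
  135 = 7·19 + 2
  19 = 9·2 + 1
  2 = 2·1
so gcd(135, 19) = 1.

1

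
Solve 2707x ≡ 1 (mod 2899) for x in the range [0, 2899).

1374

gcd(2899, 2707):
  2899 = 1·2707 + 192
  2707 = 14·192 + 19
  192 = 10·19 + 2
  19 = 9·2 + 1
  2 = 2·1
so gcd(2899, 2707) = 1.
Back-substitute for Bézout coefficients:
  1 = 19 - 9·2
  ... = 2707·(1374) + 2899·(-1283)
So 2707·1374 ≡ 1 (mod 2899), and 1374 mod 2899 = 1374.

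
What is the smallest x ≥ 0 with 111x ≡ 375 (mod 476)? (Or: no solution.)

325

gcd(476, 111) = 1  (476 = 4·111 + 32, 111 = 3·32 + 15, 32 = 2·15 + 2, 15 = 7·2 + 1, 2 = 2·1).
1 divides 375, so solutions exist.
Back-substituting, 111·(223) + 476·(-52) = 1.
So 111·(223) ≡ 1 (mod 476); multiply by 375: x ≡ 83625 (mod 476).
Smallest nonnegative: x = 83625 mod 476 = 325.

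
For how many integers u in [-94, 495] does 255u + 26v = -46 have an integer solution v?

gcd(255, 26):
  255 = 9·26 + 21
  26 = 1·21 + 5
  21 = 4·5 + 1
  5 = 5·1
so gcd(255, 26) = 1.
Back-substitute for Bézout coefficients:
  1 = 21 - 4·5
  ... = 255·(5) + 26·(-49)
Scale by -46: particular solution (-230, 2254); reduce u mod 26: (4, -41).
General solution: u = 4 + 26t, v = -41 - 255t for integer t.
-94 ≤ 4 + 26t ≤ 495 gives t ∈ [-3, 18], which is 22 values.

22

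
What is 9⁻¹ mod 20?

gcd(20, 9) = 1.
By Bézout, 9·(9) + 20·(-4) = 1.
So 9·9 ≡ 1 (mod 20), and 9 mod 20 = 9.

9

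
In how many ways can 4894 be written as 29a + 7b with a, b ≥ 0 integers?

gcd(29, 7) = 1  (29 = 4*7 + 1, 7 = 7*1).
Back-substituting, 29*(1) + 7*(-4) = 1.
Scale by 4894: one solution is (4894, -19576). Reduce a mod 7: (1, 695).
General: a = 1 + 7t, b = 695 - 29t.
a ≥ 0 ⇒ t ≥ 0; b ≥ 0 ⇒ t ≤ 23. So t ∈ [0, 23]: 24 solutions.

24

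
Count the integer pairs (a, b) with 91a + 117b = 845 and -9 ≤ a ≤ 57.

7

gcd(117, 91) = 13  (117 = 1·91 + 26, 91 = 3·26 + 13, 26 = 2·13).
Back-substituting, 91·(4) + 117·(-3) = 13.
Scale by 65: particular solution (260, -195); reduce a mod 9: (8, 1).
General solution: a = 8 + 9t, b = 1 - 7t for integer t.
-9 ≤ 8 + 9t ≤ 57 gives t ∈ [-1, 5], which is 7 values.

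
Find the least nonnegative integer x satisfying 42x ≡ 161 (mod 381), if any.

no solution

gcd(381, 42):
  381 = 9·42 + 3
  42 = 14·3
so gcd(381, 42) = 3.
3 does not divide 161, so the congruence has no solution.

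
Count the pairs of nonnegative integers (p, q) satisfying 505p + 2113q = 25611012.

gcd(2113, 505):
  2113 = 4·505 + 93
  505 = 5·93 + 40
  93 = 2·40 + 13
  40 = 3·13 + 1
  13 = 13·1
so gcd(2113, 505) = 1.
Back-substitute for Bézout coefficients:
  1 = 40 - 3·13
  ... = 505·(159) + 2113·(-38)
Scale by 25611012: one solution is (4072150908, -973218456). Reduce p mod 2113: (551, 11989).
General: p = 551 + 2113t, q = 11989 - 505t.
p ≥ 0 ⇒ t ≥ 0; q ≥ 0 ⇒ t ≤ 23. So t ∈ [0, 23]: 24 solutions.

24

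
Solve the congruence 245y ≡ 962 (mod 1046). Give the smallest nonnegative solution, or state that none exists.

956

gcd(1046, 245) = 1.
1 divides 962, so solutions exist.
By Bézout, 245*(-111) + 1046*(26) = 1.
So 245*(-111) ≡ 1 (mod 1046); multiply by 962: y ≡ -106782 (mod 1046).
Smallest nonnegative: y = -106782 mod 1046 = 956.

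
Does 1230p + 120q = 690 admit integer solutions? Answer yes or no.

gcd(1230, 120) = 30  (1230 = 10×120 + 30, 120 = 4×30).
30 divides 690, so integer solutions exist.

yes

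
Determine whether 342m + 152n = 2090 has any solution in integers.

yes

gcd(342, 152):
  342 = 2×152 + 38
  152 = 4×38
so gcd(342, 152) = 38.
38 divides 2090, so integer solutions exist.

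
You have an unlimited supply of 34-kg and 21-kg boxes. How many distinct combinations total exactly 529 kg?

1

Need nonnegative integers with 34j + 21k = 529.
gcd(34, 21) = 1, and 34·(-8) + 21·(13) = 1.
So (j₀, k₀) = (-4232, 6877); general j = -4232 + 21t, k = 6877 - 34t.
j ≥ 0 ⇒ t ≥ 202; k ≥ 0 ⇒ t ≤ 202. That's 1 value of t.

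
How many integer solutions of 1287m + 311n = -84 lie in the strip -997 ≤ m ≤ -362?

gcd(1287, 311) = 1  (1287 = 4·311 + 43, 311 = 7·43 + 10, 43 = 4·10 + 3, 10 = 3·3 + 1, 3 = 3·1).
Back-substituting, 1287·(-94) + 311·(389) = 1.
Scale by -84: particular solution (7896, -32676); reduce m mod 311: (121, -501).
General solution: m = 121 + 311t, n = -501 - 1287t for integer t.
-997 ≤ 121 + 311t ≤ -362 gives t ∈ [-3, -2], which is 2 values.

2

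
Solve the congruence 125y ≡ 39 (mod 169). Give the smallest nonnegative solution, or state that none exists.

gcd(169, 125) = 1  (169 = 1×125 + 44, 125 = 2×44 + 37, 44 = 1×37 + 7, 37 = 5×7 + 2, 7 = 3×2 + 1, 2 = 2×1).
1 divides 39, so solutions exist.
Back-substituting, 125×(-73) + 169×(54) = 1.
So 125×(-73) ≡ 1 (mod 169); multiply by 39: y ≡ -2847 (mod 169).
Smallest nonnegative: y = -2847 mod 169 = 26.

26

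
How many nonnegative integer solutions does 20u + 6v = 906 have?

16

gcd(20, 6):
  20 = 3×6 + 2
  6 = 3×2
so gcd(20, 6) = 2.
Back-substitute for Bézout coefficients:
  2 = 20 - 3×6
  ... = 20×(1) + 6×(-3)
Scale by 453: one solution is (453, -1359). Reduce u mod 3: (0, 151).
General: u = 0 + 3t, v = 151 - 10t.
u ≥ 0 ⇒ t ≥ 0; v ≥ 0 ⇒ t ≤ 15. So t ∈ [0, 15]: 16 solutions.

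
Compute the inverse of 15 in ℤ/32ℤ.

gcd(32, 15) = 1.
By Bézout, 15·(15) + 32·(-7) = 1.
So 15·15 ≡ 1 (mod 32), and 15 mod 32 = 15.

15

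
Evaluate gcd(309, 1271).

gcd(1271, 309):
  1271 = 4·309 + 35
  309 = 8·35 + 29
  35 = 1·29 + 6
  29 = 4·6 + 5
  6 = 1·5 + 1
  5 = 5·1
so gcd(1271, 309) = 1.

1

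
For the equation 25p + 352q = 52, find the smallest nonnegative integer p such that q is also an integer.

340

gcd(352, 25) = 1.
1 divides 52, so solutions exist.
By Bézout, 25*(169) + 352*(-12) = 1.
Scale by 52/1 = 52: (p₀, q₀) = (8788, -624).
General solution: p = 8788 + 352t, q = -624 - 25t for integer t.
p ≥ 0: smallest is 8788 mod 352 = 340 (at t = -24), with q = -24.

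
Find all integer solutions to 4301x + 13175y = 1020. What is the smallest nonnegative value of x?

gcd(13175, 4301):
  13175 = 3*4301 + 272
  4301 = 15*272 + 221
  272 = 1*221 + 51
  221 = 4*51 + 17
  51 = 3*17
so gcd(13175, 4301) = 17.
17 divides 1020, so solutions exist.
Back-substitute for Bézout coefficients:
  17 = 221 - 4*51
  ... = 4301*(242) + 13175*(-79)
Scale by 1020/17 = 60: (x₀, y₀) = (14520, -4740).
General solution: x = 14520 + 775t, y = -4740 - 253t for integer t.
x ≥ 0: smallest is 14520 mod 775 = 570 (at t = -18), with y = -186.

570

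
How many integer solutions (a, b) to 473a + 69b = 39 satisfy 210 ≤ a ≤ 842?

10

gcd(473, 69) = 1.
By Bézout, 473×(-7) + 69×(48) = 1.
Particular solution: (3, -20).
General solution: a = 3 + 69t, b = -20 - 473t for integer t.
210 ≤ 3 + 69t ≤ 842 gives t ∈ [3, 12], which is 10 values.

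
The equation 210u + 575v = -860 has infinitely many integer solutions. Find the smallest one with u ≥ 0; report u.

gcd(575, 210) = 5.
5 divides -860, so solutions exist.
By Bézout, 210·(-52) + 575·(19) = 5.
Scale by -860/5 = -172: (u₀, v₀) = (8944, -3268).
General solution: u = 8944 + 115t, v = -3268 - 42t for integer t.
u ≥ 0: smallest is 8944 mod 115 = 89 (at t = -77), with v = -34.

89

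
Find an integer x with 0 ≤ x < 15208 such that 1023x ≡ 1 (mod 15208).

13543

gcd(15208, 1023) = 1  (15208 = 14*1023 + 886, 1023 = 1*886 + 137, 886 = 6*137 + 64, 137 = 2*64 + 9, 64 = 7*9 + 1, 9 = 9*1).
Back-substituting, 1023*(-1665) + 15208*(112) = 1.
So 1023*-1665 ≡ 1 (mod 15208), and -1665 mod 15208 = 13543.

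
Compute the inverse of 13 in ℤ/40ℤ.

gcd(40, 13) = 1.
By Bézout, 13·(-3) + 40·(1) = 1.
So 13·-3 ≡ 1 (mod 40), and -3 mod 40 = 37.

37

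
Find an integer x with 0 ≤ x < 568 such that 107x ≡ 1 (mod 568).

gcd(568, 107):
  568 = 5*107 + 33
  107 = 3*33 + 8
  33 = 4*8 + 1
  8 = 8*1
so gcd(568, 107) = 1.
Back-substitute for Bézout coefficients:
  1 = 33 - 4*8
  ... = 107*(-69) + 568*(13)
So 107*-69 ≡ 1 (mod 568), and -69 mod 568 = 499.

499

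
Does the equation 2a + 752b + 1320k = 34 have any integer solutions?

yes

gcd(752, 2):
  752 = 376·2
so gcd(752, 2) = 2.
gcd(2, 1320) = 2.
2 divides 34, so integer solutions exist.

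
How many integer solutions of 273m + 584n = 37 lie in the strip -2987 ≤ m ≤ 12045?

gcd(584, 273) = 1.
By Bézout, 273·(169) + 584·(-79) = 1.
Particular solution: (413, -193).
General solution: m = 413 + 584t, n = -193 - 273t for integer t.
-2987 ≤ 413 + 584t ≤ 12045 gives t ∈ [-5, 19], which is 25 values.

25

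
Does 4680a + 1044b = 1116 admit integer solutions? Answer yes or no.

gcd(4680, 1044):
  4680 = 4·1044 + 504
  1044 = 2·504 + 36
  504 = 14·36
so gcd(4680, 1044) = 36.
36 divides 1116, so integer solutions exist.

yes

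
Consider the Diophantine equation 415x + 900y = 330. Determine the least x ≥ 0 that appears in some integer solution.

gcd(900, 415) = 5  (900 = 2×415 + 70, 415 = 5×70 + 65, 70 = 1×65 + 5, 65 = 13×5).
5 divides 330, so solutions exist.
Back-substituting, 415×(-13) + 900×(6) = 5.
Scale by 330/5 = 66: (x₀, y₀) = (-858, 396).
General solution: x = -858 + 180t, y = 396 - 83t for integer t.
x ≥ 0: smallest is -858 mod 180 = 42 (at t = 5), with y = -19.

42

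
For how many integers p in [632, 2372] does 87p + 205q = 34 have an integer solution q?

gcd(205, 87) = 1.
By Bézout, 87*(33) + 205*(-14) = 1.
Particular solution: (97, -41).
General solution: p = 97 + 205t, q = -41 - 87t for integer t.
632 ≤ 97 + 205t ≤ 2372 gives t ∈ [3, 11], which is 9 values.

9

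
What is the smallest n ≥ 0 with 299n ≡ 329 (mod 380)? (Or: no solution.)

gcd(380, 299) = 1.
1 divides 329, so solutions exist.
By Bézout, 299×(-61) + 380×(48) = 1.
So 299×(-61) ≡ 1 (mod 380); multiply by 329: n ≡ -20069 (mod 380).
Smallest nonnegative: n = -20069 mod 380 = 71.

71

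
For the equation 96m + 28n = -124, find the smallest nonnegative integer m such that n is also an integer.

6

gcd(96, 28) = 4  (96 = 3·28 + 12, 28 = 2·12 + 4, 12 = 3·4).
4 divides -124, so solutions exist.
Back-substituting, 96·(-2) + 28·(7) = 4.
Scale by -124/4 = -31: (m₀, n₀) = (62, -217).
General solution: m = 62 + 7t, n = -217 - 24t for integer t.
m ≥ 0: smallest is 62 mod 7 = 6 (at t = -8), with n = -25.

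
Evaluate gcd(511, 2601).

1

gcd(2601, 511):
  2601 = 5·511 + 46
  511 = 11·46 + 5
  46 = 9·5 + 1
  5 = 5·1
so gcd(2601, 511) = 1.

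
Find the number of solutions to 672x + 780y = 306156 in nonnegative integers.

gcd(780, 672) = 12.
By Bézout, 672·(-29) + 780·(25) = 12.
One solution: (18, 377).
General: x = 18 + 65t, y = 377 - 56t.
x ≥ 0 ⇒ t ≥ 0; y ≥ 0 ⇒ t ≤ 6. So t ∈ [0, 6]: 7 solutions.

7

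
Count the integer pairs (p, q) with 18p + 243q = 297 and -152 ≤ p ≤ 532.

25

gcd(243, 18) = 9.
By Bézout, 18*(-13) + 243*(1) = 9.
Particular solution: (3, 1).
General solution: p = 3 + 27t, q = 1 - 2t for integer t.
-152 ≤ 3 + 27t ≤ 532 gives t ∈ [-5, 19], which is 25 values.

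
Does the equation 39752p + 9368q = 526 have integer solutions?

no

gcd(39752, 9368) = 8  (39752 = 4·9368 + 2280, 9368 = 4·2280 + 248, 2280 = 9·248 + 48, 248 = 5·48 + 8, 48 = 6·8).
8 does not divide 526 (remainder 6), so no integer solutions.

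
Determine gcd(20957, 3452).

gcd(20957, 3452):
  20957 = 6×3452 + 245
  3452 = 14×245 + 22
  245 = 11×22 + 3
  22 = 7×3 + 1
  3 = 3×1
so gcd(20957, 3452) = 1.

1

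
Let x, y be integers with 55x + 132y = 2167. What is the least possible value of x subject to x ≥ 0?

1

gcd(132, 55) = 11.
11 divides 2167, so solutions exist.
By Bézout, 55·(5) + 132·(-2) = 11.
Scale by 2167/11 = 197: (x₀, y₀) = (985, -394).
General solution: x = 985 + 12t, y = -394 - 5t for integer t.
x ≥ 0: smallest is 985 mod 12 = 1 (at t = -82), with y = 16.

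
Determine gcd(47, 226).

gcd(226, 47):
  226 = 4×47 + 38
  47 = 1×38 + 9
  38 = 4×9 + 2
  9 = 4×2 + 1
  2 = 2×1
so gcd(226, 47) = 1.

1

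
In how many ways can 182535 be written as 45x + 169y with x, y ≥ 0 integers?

gcd(169, 45) = 1  (169 = 3·45 + 34, 45 = 1·34 + 11, 34 = 3·11 + 1, 11 = 11·1).
Back-substituting, 45·(-15) + 169·(4) = 1.
Scale by 182535: one solution is (-2738025, 730140). Reduce x mod 169: (113, 1050).
General: x = 113 + 169t, y = 1050 - 45t.
x ≥ 0 ⇒ t ≥ 0; y ≥ 0 ⇒ t ≤ 23. So t ∈ [0, 23]: 24 solutions.

24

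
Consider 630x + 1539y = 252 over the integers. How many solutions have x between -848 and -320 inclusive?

gcd(1539, 630):
  1539 = 2*630 + 279
  630 = 2*279 + 72
  279 = 3*72 + 63
  72 = 1*63 + 9
  63 = 7*9
so gcd(1539, 630) = 9.
Back-substitute for Bézout coefficients:
  9 = 72 - 1*63
  ... = 630*(22) + 1539*(-9)
Scale by 28: particular solution (616, -252); reduce x mod 171: (103, -42).
General solution: x = 103 + 171t, y = -42 - 70t for integer t.
-848 ≤ 103 + 171t ≤ -320 gives t ∈ [-5, -3], which is 3 values.

3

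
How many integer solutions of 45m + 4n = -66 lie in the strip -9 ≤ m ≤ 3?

gcd(45, 4) = 1.
By Bézout, 45·(1) + 4·(-11) = 1.
Particular solution: (2, -39).
General solution: m = 2 + 4t, n = -39 - 45t for integer t.
-9 ≤ 2 + 4t ≤ 3 gives t ∈ [-2, 0], which is 3 values.

3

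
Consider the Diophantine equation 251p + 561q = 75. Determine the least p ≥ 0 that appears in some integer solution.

45

gcd(561, 251):
  561 = 2×251 + 59
  251 = 4×59 + 15
  59 = 3×15 + 14
  15 = 1×14 + 1
  14 = 14×1
so gcd(561, 251) = 1.
1 divides 75, so solutions exist.
Back-substitute for Bézout coefficients:
  1 = 15 - 1×14
  ... = 251×(38) + 561×(-17)
Scale by 75/1 = 75: (p₀, q₀) = (2850, -1275).
General solution: p = 2850 + 561t, q = -1275 - 251t for integer t.
p ≥ 0: smallest is 2850 mod 561 = 45 (at t = -5), with q = -20.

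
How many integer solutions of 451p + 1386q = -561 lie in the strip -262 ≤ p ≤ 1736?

gcd(1386, 451) = 11.
By Bézout, 451·(-43) + 1386·(14) = 11.
Particular solution: (51, -17).
General solution: p = 51 + 126t, q = -17 - 41t for integer t.
-262 ≤ 51 + 126t ≤ 1736 gives t ∈ [-2, 13], which is 16 values.

16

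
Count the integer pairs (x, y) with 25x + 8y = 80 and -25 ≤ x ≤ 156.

gcd(25, 8):
  25 = 3×8 + 1
  8 = 8×1
so gcd(25, 8) = 1.
Back-substitute for Bézout coefficients:
  1 = 25 - 3×8
  ... = 25×(1) + 8×(-3)
Scale by 80: particular solution (80, -240); reduce x mod 8: (0, 10).
General solution: x = 0 + 8t, y = 10 - 25t for integer t.
-25 ≤ 0 + 8t ≤ 156 gives t ∈ [-3, 19], which is 23 values.

23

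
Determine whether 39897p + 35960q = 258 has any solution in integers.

gcd(39897, 35960) = 31  (39897 = 1×35960 + 3937, 35960 = 9×3937 + 527, 3937 = 7×527 + 248, 527 = 2×248 + 31, 248 = 8×31).
31 does not divide 258 (remainder 10), so no integer solutions.

no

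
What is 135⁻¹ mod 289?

gcd(289, 135) = 1.
By Bézout, 135·(-137) + 289·(64) = 1.
So 135·-137 ≡ 1 (mod 289), and -137 mod 289 = 152.

152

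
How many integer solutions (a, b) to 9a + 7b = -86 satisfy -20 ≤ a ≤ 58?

11

gcd(9, 7) = 1  (9 = 1×7 + 2, 7 = 3×2 + 1, 2 = 2×1).
Back-substituting, 9×(-3) + 7×(4) = 1.
Scale by -86: particular solution (258, -344); reduce a mod 7: (6, -20).
General solution: a = 6 + 7t, b = -20 - 9t for integer t.
-20 ≤ 6 + 7t ≤ 58 gives t ∈ [-3, 7], which is 11 values.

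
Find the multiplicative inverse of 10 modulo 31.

gcd(31, 10) = 1.
By Bézout, 10·(-3) + 31·(1) = 1.
So 10·-3 ≡ 1 (mod 31), and -3 mod 31 = 28.

28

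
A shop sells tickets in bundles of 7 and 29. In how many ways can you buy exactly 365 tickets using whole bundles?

Need nonnegative integers with 7j + 29k = 365.
gcd(7, 29) = 1, and 7·(-4) + 29·(1) = 1.
So (j₀, k₀) = (-1460, 365); general j = -1460 + 29t, k = 365 - 7t.
j ≥ 0 ⇒ t ≥ 51; k ≥ 0 ⇒ t ≤ 52. That's 2 values of t.

2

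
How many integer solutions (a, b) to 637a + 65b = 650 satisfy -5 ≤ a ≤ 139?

gcd(637, 65) = 13.
By Bézout, 637×(-1) + 65×(10) = 13.
Particular solution: (0, 10).
General solution: a = 0 + 5t, b = 10 - 49t for integer t.
-5 ≤ 0 + 5t ≤ 139 gives t ∈ [-1, 27], which is 29 values.

29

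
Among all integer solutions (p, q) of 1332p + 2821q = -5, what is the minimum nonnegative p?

gcd(2821, 1332) = 1  (2821 = 2*1332 + 157, 1332 = 8*157 + 76, 157 = 2*76 + 5, 76 = 15*5 + 1, 5 = 5*1).
1 divides -5, so solutions exist.
Back-substituting, 1332*(557) + 2821*(-263) = 1.
Scale by -5/1 = -5: (p₀, q₀) = (-2785, 1315).
General solution: p = -2785 + 2821t, q = 1315 - 1332t for integer t.
p ≥ 0: smallest is -2785 mod 2821 = 36 (at t = 1), with q = -17.

36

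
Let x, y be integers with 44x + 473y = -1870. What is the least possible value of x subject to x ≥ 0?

gcd(473, 44) = 11.
11 divides -1870, so solutions exist.
By Bézout, 44·(11) + 473·(-1) = 11.
Scale by -1870/11 = -170: (x₀, y₀) = (-1870, 170).
General solution: x = -1870 + 43t, y = 170 - 4t for integer t.
x ≥ 0: smallest is -1870 mod 43 = 22 (at t = 44), with y = -6.

22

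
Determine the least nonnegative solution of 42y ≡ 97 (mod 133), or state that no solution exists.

no solution

gcd(133, 42) = 7  (133 = 3*42 + 7, 42 = 6*7).
7 does not divide 97, so the congruence has no solution.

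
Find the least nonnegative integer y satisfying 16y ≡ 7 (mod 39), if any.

37

gcd(39, 16) = 1  (39 = 2×16 + 7, 16 = 2×7 + 2, 7 = 3×2 + 1, 2 = 2×1).
1 divides 7, so solutions exist.
Back-substituting, 16×(-17) + 39×(7) = 1.
So 16×(-17) ≡ 1 (mod 39); multiply by 7: y ≡ -119 (mod 39).
Smallest nonnegative: y = -119 mod 39 = 37.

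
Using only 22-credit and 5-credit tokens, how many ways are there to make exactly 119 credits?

Need nonnegative integers with 22j + 5k = 119.
gcd(22, 5) = 1, and 22·(-2) + 5·(9) = 1.
So (j₀, k₀) = (-238, 1071); general j = -238 + 5t, k = 1071 - 22t.
j ≥ 0 ⇒ t ≥ 48; k ≥ 0 ⇒ t ≤ 48. That's 1 value of t.

1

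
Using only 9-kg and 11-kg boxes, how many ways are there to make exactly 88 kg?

1

Need nonnegative integers with 9j + 11k = 88.
gcd(9, 11) = 1, and 9·(5) + 11·(-4) = 1.
So (j₀, k₀) = (440, -352); general j = 440 + 11t, k = -352 - 9t.
j ≥ 0 ⇒ t ≥ -40; k ≥ 0 ⇒ t ≤ -40. That's 1 value of t.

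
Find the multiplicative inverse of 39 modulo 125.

gcd(125, 39) = 1.
By Bézout, 39×(-16) + 125×(5) = 1.
So 39×-16 ≡ 1 (mod 125), and -16 mod 125 = 109.

109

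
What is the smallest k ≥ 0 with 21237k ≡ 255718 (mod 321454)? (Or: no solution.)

158794

gcd(321454, 21237) = 1.
1 divides 255718, so solutions exist.
By Bézout, 21237·(-52781) + 321454·(3487) = 1.
So 21237·(-52781) ≡ 1 (mod 321454); multiply by 255718: k ≡ -13497051758 (mod 321454).
Smallest nonnegative: k = -13497051758 mod 321454 = 158794.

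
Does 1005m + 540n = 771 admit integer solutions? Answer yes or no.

no

gcd(1005, 540) = 15  (1005 = 1·540 + 465, 540 = 1·465 + 75, 465 = 6·75 + 15, 75 = 5·15).
15 does not divide 771 (remainder 6), so no integer solutions.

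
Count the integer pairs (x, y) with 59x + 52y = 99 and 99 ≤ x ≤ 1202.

21

gcd(59, 52) = 1  (59 = 1*52 + 7, 52 = 7*7 + 3, 7 = 2*3 + 1, 3 = 3*1).
Back-substituting, 59*(15) + 52*(-17) = 1.
Scale by 99: particular solution (1485, -1683); reduce x mod 52: (29, -31).
General solution: x = 29 + 52t, y = -31 - 59t for integer t.
99 ≤ 29 + 52t ≤ 1202 gives t ∈ [2, 22], which is 21 values.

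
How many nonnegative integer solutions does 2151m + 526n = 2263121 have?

2

gcd(2151, 526) = 1.
By Bézout, 2151·(-235) + 526·(961) = 1.
One solution: (431, 2540).
General: m = 431 + 526t, n = 2540 - 2151t.
m ≥ 0 ⇒ t ≥ 0; n ≥ 0 ⇒ t ≤ 1. So t ∈ [0, 1]: 2 solutions.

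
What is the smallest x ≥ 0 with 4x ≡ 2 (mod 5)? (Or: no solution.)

3

gcd(5, 4):
  5 = 1*4 + 1
  4 = 4*1
so gcd(5, 4) = 1.
1 divides 2, so solutions exist.
Back-substitute for Bézout coefficients:
  1 = 5 - 1*4
  ... = 4*(-1) + 5*(1)
So 4*(-1) ≡ 1 (mod 5); multiply by 2: x ≡ -2 (mod 5).
Smallest nonnegative: x = -2 mod 5 = 3.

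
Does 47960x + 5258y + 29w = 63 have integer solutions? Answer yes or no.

yes

gcd(47960, 5258) = 22  (47960 = 9*5258 + 638, 5258 = 8*638 + 154, 638 = 4*154 + 22, 154 = 7*22).
gcd(22, 29) = 1.
1 divides 63, so integer solutions exist.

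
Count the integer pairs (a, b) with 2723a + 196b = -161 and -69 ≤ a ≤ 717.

29

gcd(2723, 196) = 7.
By Bézout, 2723·(9) + 196·(-125) = 7.
Particular solution: (17, -237).
General solution: a = 17 + 28t, b = -237 - 389t for integer t.
-69 ≤ 17 + 28t ≤ 717 gives t ∈ [-3, 25], which is 29 values.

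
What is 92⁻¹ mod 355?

328

gcd(355, 92) = 1.
By Bézout, 92*(-27) + 355*(7) = 1.
So 92*-27 ≡ 1 (mod 355), and -27 mod 355 = 328.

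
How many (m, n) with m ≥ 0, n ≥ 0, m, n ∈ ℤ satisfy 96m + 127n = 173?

0

gcd(127, 96):
  127 = 1·96 + 31
  96 = 3·31 + 3
  31 = 10·3 + 1
  3 = 3·1
so gcd(127, 96) = 1.
Back-substitute for Bézout coefficients:
  1 = 31 - 10·3
  ... = 96·(-41) + 127·(31)
Scale by 173: one solution is (-7093, 5363). Reduce m mod 127: (19, -13).
General: m = 19 + 127t, n = -13 - 96t.
m ≥ 0 ⇒ t ≥ 0; n ≥ 0 ⇒ t ≤ -1. So t ∈ [0, -1]: 0 solutions.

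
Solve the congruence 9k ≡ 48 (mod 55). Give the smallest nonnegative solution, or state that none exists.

gcd(55, 9) = 1  (55 = 6×9 + 1, 9 = 9×1).
1 divides 48, so solutions exist.
Back-substituting, 9×(-6) + 55×(1) = 1.
So 9×(-6) ≡ 1 (mod 55); multiply by 48: k ≡ -288 (mod 55).
Smallest nonnegative: k = -288 mod 55 = 42.

42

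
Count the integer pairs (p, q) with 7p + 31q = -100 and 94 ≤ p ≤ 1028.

gcd(31, 7) = 1  (31 = 4*7 + 3, 7 = 2*3 + 1, 3 = 3*1).
Back-substituting, 7*(9) + 31*(-2) = 1.
Scale by -100: particular solution (-900, 200); reduce p mod 31: (30, -10).
General solution: p = 30 + 31t, q = -10 - 7t for integer t.
94 ≤ 30 + 31t ≤ 1028 gives t ∈ [3, 32], which is 30 values.

30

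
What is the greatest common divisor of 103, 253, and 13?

gcd(253, 103) = 1.
gcd(1, 13) = 1.

1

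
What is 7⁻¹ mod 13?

2

gcd(13, 7) = 1  (13 = 1×7 + 6, 7 = 1×6 + 1, 6 = 6×1).
Back-substituting, 7×(2) + 13×(-1) = 1.
So 7×2 ≡ 1 (mod 13), and 2 mod 13 = 2.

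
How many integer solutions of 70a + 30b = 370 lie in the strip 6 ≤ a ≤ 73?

gcd(70, 30):
  70 = 2·30 + 10
  30 = 3·10
so gcd(70, 30) = 10.
Back-substitute for Bézout coefficients:
  10 = 70 - 2·30
  ... = 70·(1) + 30·(-2)
Scale by 37: particular solution (37, -74); reduce a mod 3: (1, 10).
General solution: a = 1 + 3t, b = 10 - 7t for integer t.
6 ≤ 1 + 3t ≤ 73 gives t ∈ [2, 24], which is 23 values.

23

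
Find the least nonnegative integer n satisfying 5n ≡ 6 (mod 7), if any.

gcd(7, 5):
  7 = 1×5 + 2
  5 = 2×2 + 1
  2 = 2×1
so gcd(7, 5) = 1.
1 divides 6, so solutions exist.
Back-substitute for Bézout coefficients:
  1 = 5 - 2×2
  ... = 5×(3) + 7×(-2)
So 5×(3) ≡ 1 (mod 7); multiply by 6: n ≡ 18 (mod 7).
Smallest nonnegative: n = 18 mod 7 = 4.

4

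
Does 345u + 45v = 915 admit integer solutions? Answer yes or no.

yes

gcd(345, 45) = 15.
15 divides 915, so integer solutions exist.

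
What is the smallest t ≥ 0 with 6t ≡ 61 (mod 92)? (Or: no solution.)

no solution

gcd(92, 6) = 2  (92 = 15×6 + 2, 6 = 3×2).
2 does not divide 61, so the congruence has no solution.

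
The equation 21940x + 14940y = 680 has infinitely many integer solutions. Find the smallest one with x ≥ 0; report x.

380

gcd(21940, 14940):
  21940 = 1×14940 + 7000
  14940 = 2×7000 + 940
  7000 = 7×940 + 420
  940 = 2×420 + 100
  420 = 4×100 + 20
  100 = 5×20
so gcd(21940, 14940) = 20.
20 divides 680, so solutions exist.
Back-substitute for Bézout coefficients:
  20 = 420 - 4×100
  ... = 21940×(143) + 14940×(-210)
Scale by 680/20 = 34: (x₀, y₀) = (4862, -7140).
General solution: x = 4862 + 747t, y = -7140 - 1097t for integer t.
x ≥ 0: smallest is 4862 mod 747 = 380 (at t = -6), with y = -558.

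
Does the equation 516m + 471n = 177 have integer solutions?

yes

gcd(516, 471) = 3  (516 = 1·471 + 45, 471 = 10·45 + 21, 45 = 2·21 + 3, 21 = 7·3).
3 divides 177, so integer solutions exist.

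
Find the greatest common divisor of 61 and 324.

1

gcd(324, 61) = 1  (324 = 5×61 + 19, 61 = 3×19 + 4, 19 = 4×4 + 3, 4 = 1×3 + 1, 3 = 3×1).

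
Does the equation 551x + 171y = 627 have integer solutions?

yes

gcd(551, 171) = 19  (551 = 3×171 + 38, 171 = 4×38 + 19, 38 = 2×19).
19 divides 627, so integer solutions exist.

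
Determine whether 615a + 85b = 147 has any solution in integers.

gcd(615, 85) = 5  (615 = 7·85 + 20, 85 = 4·20 + 5, 20 = 4·5).
5 does not divide 147 (remainder 2), so no integer solutions.

no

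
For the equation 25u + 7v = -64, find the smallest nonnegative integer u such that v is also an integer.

5

gcd(25, 7):
  25 = 3·7 + 4
  7 = 1·4 + 3
  4 = 1·3 + 1
  3 = 3·1
so gcd(25, 7) = 1.
1 divides -64, so solutions exist.
Back-substitute for Bézout coefficients:
  1 = 4 - 1·3
  ... = 25·(2) + 7·(-7)
Scale by -64/1 = -64: (u₀, v₀) = (-128, 448).
General solution: u = -128 + 7t, v = 448 - 25t for integer t.
u ≥ 0: smallest is -128 mod 7 = 5 (at t = 19), with v = -27.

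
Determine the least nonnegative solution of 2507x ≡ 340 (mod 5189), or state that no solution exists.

2813

gcd(5189, 2507) = 1  (5189 = 2×2507 + 175, 2507 = 14×175 + 57, 175 = 3×57 + 4, 57 = 14×4 + 1, 4 = 4×1).
1 divides 340, so solutions exist.
Back-substituting, 2507×(1275) + 5189×(-616) = 1.
So 2507×(1275) ≡ 1 (mod 5189); multiply by 340: x ≡ 433500 (mod 5189).
Smallest nonnegative: x = 433500 mod 5189 = 2813.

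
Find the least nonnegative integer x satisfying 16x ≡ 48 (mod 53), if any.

3

gcd(53, 16) = 1.
1 divides 48, so solutions exist.
By Bézout, 16×(10) + 53×(-3) = 1.
So 16×(10) ≡ 1 (mod 53); multiply by 48: x ≡ 480 (mod 53).
Smallest nonnegative: x = 480 mod 53 = 3.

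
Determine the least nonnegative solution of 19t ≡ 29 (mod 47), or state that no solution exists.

4

gcd(47, 19) = 1.
1 divides 29, so solutions exist.
By Bézout, 19×(5) + 47×(-2) = 1.
So 19×(5) ≡ 1 (mod 47); multiply by 29: t ≡ 145 (mod 47).
Smallest nonnegative: t = 145 mod 47 = 4.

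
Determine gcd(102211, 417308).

1

gcd(417308, 102211) = 1  (417308 = 4·102211 + 8464, 102211 = 12·8464 + 643, 8464 = 13·643 + 105, 643 = 6·105 + 13, 105 = 8·13 + 1, 13 = 13·1).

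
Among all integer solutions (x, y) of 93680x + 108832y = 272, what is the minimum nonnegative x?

gcd(108832, 93680) = 16.
16 divides 272, so solutions exist.
By Bézout, 93680·(-747) + 108832·(643) = 16.
Scale by 272/16 = 17: (x₀, y₀) = (-12699, 10931).
General solution: x = -12699 + 6802t, y = 10931 - 5855t for integer t.
x ≥ 0: smallest is -12699 mod 6802 = 905 (at t = 2), with y = -779.

905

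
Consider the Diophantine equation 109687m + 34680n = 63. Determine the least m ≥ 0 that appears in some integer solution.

13689

gcd(109687, 34680) = 1.
1 divides 63, so solutions exist.
By Bézout, 109687×(6823) + 34680×(-21580) = 1.
Scale by 63/1 = 63: (m₀, n₀) = (429849, -1359540).
General solution: m = 429849 + 34680t, n = -1359540 - 109687t for integer t.
m ≥ 0: smallest is 429849 mod 34680 = 13689 (at t = -12), with n = -43296.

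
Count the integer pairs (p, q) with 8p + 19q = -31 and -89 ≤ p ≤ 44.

gcd(19, 8) = 1.
By Bézout, 8×(-7) + 19×(3) = 1.
Particular solution: (8, -5).
General solution: p = 8 + 19t, q = -5 - 8t for integer t.
-89 ≤ 8 + 19t ≤ 44 gives t ∈ [-5, 1], which is 7 values.

7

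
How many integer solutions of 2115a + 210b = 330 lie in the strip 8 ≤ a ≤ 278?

20

gcd(2115, 210):
  2115 = 10·210 + 15
  210 = 14·15
so gcd(2115, 210) = 15.
Back-substitute for Bézout coefficients:
  15 = 2115 - 10·210
  ... = 2115·(1) + 210·(-10)
Scale by 22: particular solution (22, -220); reduce a mod 14: (8, -79).
General solution: a = 8 + 14t, b = -79 - 141t for integer t.
8 ≤ 8 + 14t ≤ 278 gives t ∈ [0, 19], which is 20 values.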